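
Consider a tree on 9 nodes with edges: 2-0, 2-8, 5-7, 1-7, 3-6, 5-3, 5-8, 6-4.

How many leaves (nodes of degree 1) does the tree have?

The leaves are 0, 1, 4.
That is 3 leaves.

3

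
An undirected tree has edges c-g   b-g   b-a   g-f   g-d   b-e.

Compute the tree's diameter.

3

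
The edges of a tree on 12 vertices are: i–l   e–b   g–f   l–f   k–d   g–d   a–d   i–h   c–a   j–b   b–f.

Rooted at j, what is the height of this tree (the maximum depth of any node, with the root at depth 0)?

6

c sits deepest: j – b – f – g – d – a – c — 6 edges from the root.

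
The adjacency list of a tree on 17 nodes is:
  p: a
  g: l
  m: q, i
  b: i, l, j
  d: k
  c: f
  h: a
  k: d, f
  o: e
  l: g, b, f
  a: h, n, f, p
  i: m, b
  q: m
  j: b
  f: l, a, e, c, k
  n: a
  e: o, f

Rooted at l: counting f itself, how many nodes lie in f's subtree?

10

f's subtree: {f, e, k, c, a, o, d, n, p, h}, size 10.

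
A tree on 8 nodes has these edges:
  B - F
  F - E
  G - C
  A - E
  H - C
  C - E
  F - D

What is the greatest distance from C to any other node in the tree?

3

A farthest node from C is D (B also at distance 3).
The path C – E – F – D has 3 edges.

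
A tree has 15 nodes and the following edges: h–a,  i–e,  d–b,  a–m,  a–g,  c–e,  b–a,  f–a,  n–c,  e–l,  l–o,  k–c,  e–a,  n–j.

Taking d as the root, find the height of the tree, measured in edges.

j sits deepest: d – b – a – e – c – n – j — 6 edges from the root.

6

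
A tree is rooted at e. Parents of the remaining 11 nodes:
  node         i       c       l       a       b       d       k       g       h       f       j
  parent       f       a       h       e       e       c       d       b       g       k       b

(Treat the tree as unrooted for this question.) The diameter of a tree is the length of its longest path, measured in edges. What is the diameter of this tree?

BFS from i reaches l last, at distance 10; BFS from l confirms no node is farther.
Path: i–f–k–d–c–a–e–b–g–h–l.

10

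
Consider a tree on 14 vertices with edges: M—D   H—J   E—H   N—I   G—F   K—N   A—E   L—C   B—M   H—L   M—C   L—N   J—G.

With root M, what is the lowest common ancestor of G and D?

G's ancestor chain is G, J, H, L, C, M and D's is D, M; they first meet at M.

M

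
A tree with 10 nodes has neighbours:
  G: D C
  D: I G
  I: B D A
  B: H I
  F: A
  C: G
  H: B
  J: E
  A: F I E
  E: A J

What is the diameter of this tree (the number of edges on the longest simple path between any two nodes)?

BFS from J reaches C last, at distance 6; BFS from C confirms no node is farther.
Path: J–E–A–I–D–G–C.

6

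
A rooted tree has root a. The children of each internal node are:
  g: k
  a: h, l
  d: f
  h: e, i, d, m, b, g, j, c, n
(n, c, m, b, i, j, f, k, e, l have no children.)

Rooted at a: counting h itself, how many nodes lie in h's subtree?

The subtree rooted at h contains: h, g, m, b, e, c, d, j, n, i, k, f — 12 nodes.

12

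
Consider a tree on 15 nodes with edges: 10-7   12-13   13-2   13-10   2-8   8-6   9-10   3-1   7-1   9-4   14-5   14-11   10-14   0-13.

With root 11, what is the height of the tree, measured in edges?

6

A deepest node is 6, reached by 11-14-10-13-2-8-6.
That path has 6 edges, so the height is 6.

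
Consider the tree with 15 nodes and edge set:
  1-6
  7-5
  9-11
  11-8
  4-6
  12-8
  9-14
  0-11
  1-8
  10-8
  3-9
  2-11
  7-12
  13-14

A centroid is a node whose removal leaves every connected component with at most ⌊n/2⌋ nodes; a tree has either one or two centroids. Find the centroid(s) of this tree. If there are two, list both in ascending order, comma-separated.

8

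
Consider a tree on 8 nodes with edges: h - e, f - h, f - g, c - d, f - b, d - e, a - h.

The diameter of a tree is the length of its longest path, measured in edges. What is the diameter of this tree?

Starting from c, a farthest node is b at distance 5.
One longest path: c-d-e-h-f-b.
So the diameter is 5.

5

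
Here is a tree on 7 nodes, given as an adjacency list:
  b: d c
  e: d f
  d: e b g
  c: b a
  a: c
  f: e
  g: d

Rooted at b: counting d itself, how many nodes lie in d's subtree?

The subtree rooted at d contains: d, e, g, f — 4 nodes.

4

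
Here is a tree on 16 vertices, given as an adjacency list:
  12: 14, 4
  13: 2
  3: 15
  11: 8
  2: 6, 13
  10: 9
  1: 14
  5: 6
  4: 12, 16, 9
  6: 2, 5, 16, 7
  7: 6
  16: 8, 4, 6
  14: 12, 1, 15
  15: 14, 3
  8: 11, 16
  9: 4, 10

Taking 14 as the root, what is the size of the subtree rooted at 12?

The subtree rooted at 12 contains: 12, 4, 16, 9, 6, 8, 10, 2, 7, 5, 11, 13 — 12 nodes.

12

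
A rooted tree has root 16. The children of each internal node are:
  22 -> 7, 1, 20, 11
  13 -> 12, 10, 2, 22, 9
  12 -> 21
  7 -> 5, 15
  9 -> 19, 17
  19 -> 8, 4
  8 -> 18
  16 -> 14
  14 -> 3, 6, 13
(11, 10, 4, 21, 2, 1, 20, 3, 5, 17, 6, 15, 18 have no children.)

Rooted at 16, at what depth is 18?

6

Climbing from 18 to the root: 18 – 8 – 19 – 9 – 13 – 14 – 16. That's 6 steps.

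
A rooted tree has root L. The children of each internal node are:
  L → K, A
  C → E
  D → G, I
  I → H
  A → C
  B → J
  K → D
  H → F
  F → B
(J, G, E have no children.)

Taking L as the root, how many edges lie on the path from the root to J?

Path from L to J: L–K–D–I–H–F–B–J, which has 7 edges.

7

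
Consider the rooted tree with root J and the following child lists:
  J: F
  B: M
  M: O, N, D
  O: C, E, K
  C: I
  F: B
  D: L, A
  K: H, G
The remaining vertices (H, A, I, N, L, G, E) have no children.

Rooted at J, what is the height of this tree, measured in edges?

The longest root-to-leaf path is J–F–B–M–O–C–I (6 edges).

6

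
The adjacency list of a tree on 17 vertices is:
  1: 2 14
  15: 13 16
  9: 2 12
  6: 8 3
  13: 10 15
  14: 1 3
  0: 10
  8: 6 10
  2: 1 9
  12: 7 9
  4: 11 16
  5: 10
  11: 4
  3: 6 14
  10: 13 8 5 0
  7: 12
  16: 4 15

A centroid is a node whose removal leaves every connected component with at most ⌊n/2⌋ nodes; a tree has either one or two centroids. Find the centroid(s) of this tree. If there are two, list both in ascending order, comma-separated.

8

Delete 8: the remaining components have sizes 8, 8. Max 8 ≤ 8, so 8 is a centroid.
Every other node leaves some component of size > 8, so the centroid is unique.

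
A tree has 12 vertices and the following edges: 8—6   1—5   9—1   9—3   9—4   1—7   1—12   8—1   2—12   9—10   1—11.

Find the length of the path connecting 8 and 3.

8 – 1 – 9 – 3: 3 edges.

3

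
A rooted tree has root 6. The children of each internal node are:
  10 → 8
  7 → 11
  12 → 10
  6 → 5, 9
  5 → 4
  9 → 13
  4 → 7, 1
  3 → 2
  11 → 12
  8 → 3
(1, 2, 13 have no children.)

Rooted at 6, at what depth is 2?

Climbing from 2 to the root: 2 → 3 → 8 → 10 → 12 → 11 → 7 → 4 → 5 → 6. That's 9 steps.

9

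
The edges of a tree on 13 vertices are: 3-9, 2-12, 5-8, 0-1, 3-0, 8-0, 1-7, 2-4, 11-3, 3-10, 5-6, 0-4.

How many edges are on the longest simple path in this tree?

6

BFS from 6 reaches 12 last, at distance 6; BFS from 12 confirms no node is farther.
Path: 6 – 5 – 8 – 0 – 4 – 2 – 12.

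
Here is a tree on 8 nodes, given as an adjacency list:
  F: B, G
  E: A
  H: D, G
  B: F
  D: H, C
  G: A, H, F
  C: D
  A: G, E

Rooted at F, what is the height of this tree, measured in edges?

C sits deepest: F-G-H-D-C — 4 edges from the root.

4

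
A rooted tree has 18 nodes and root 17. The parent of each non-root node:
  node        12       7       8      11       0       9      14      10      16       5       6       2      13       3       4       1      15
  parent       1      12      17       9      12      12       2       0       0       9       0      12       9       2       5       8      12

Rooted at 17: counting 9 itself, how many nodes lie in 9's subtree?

5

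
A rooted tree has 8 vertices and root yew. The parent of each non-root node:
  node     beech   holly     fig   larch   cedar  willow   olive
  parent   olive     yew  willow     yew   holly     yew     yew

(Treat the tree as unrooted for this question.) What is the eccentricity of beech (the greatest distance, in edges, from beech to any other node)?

4

The node farthest from beech is cedar (fig also at distance 4), via beech-olive-yew-holly-cedar — 4 edges.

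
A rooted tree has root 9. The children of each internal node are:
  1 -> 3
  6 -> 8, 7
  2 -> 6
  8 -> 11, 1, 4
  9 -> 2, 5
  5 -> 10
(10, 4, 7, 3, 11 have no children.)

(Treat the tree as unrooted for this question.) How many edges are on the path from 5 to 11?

5

Walking from 5: 5 – 9 – 2 – 6 – 8 – 11. Length 5.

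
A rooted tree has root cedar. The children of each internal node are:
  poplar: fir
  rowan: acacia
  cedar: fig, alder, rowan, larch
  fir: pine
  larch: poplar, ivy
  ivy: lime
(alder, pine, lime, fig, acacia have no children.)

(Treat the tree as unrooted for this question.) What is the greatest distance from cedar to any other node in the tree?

4

The node farthest from cedar is pine, via cedar-larch-poplar-fir-pine — 4 edges.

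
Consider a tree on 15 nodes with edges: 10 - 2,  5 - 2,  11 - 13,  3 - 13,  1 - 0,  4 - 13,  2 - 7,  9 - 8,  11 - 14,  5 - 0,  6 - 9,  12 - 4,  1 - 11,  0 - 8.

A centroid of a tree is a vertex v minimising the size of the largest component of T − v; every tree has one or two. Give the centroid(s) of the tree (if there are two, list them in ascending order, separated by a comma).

Delete 0: the remaining components have sizes 7, 4, 3. Max 7 ≤ 7, so 0 is a centroid.
Every other node leaves some component of size > 7, so the centroid is unique.

0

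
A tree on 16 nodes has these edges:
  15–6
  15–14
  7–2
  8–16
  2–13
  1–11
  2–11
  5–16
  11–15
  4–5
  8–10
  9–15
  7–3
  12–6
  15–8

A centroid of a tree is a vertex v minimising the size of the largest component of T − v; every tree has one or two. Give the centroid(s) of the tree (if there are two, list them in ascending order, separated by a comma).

15

If 15 is removed the pieces have sizes 6, 5, 2, 1, 1, all ≤ ⌊16/2⌋ = 8.
Every other node leaves some component of size > 8, so the centroid is unique.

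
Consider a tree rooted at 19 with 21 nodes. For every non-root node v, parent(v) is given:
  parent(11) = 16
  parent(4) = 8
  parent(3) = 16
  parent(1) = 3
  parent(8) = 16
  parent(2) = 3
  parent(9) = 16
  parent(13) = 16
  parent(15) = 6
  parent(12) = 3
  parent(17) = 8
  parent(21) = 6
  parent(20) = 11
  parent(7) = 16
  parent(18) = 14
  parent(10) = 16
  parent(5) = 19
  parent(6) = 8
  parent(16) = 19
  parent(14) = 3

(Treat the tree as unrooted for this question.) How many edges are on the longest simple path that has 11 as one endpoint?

The node farthest from 11 is 18 (15, 21 also at distance 4), via 11 – 16 – 3 – 14 – 18 — 4 edges.

4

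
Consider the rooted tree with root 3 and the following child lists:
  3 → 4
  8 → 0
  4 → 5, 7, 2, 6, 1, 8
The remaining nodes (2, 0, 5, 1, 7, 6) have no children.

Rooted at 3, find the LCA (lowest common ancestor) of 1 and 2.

4

Path 1→root: 1 4 3; path 2→root: 2 4 3.
First common node: 4.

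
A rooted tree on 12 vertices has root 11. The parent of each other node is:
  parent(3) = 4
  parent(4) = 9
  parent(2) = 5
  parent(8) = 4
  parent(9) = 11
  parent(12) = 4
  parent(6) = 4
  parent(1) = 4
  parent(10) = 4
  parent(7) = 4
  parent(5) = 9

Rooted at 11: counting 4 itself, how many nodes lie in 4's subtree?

8

4's subtree: {4, 3, 1, 10, 8, 12, 7, 6}, size 8.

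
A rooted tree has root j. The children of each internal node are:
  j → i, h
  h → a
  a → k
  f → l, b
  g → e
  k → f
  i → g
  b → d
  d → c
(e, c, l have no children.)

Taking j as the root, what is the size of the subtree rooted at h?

Descendants of h (including itself): h, a, k, f, b, l, d, c. That's 8.

8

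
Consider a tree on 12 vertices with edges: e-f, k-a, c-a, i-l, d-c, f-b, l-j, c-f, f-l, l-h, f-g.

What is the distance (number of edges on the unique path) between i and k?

5

The path is i – l – f – c – a – k, which has 5 edges.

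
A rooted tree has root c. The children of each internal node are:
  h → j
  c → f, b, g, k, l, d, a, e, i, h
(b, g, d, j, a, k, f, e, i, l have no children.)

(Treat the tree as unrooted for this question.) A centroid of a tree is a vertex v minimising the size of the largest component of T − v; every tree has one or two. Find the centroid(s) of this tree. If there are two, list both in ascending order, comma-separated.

Removing c splits the tree into components of sizes 2, 1, 1, 1, 1, 1, 1, 1, 1, 1; the largest is 2 ≤ ⌊12/2⌋ = 6.
Every other node leaves some component of size > 6, so the centroid is unique.

c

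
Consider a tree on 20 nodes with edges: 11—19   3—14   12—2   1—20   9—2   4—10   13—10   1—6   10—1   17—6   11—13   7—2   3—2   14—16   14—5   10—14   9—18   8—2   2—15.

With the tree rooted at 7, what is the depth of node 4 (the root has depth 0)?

5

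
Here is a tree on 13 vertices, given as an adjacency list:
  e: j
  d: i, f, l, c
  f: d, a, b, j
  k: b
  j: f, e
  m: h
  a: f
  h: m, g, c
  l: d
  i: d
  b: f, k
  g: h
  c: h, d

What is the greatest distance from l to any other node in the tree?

The node farthest from l is g (m, e, k also at distance 4), via l – d – c – h – g — 4 edges.

4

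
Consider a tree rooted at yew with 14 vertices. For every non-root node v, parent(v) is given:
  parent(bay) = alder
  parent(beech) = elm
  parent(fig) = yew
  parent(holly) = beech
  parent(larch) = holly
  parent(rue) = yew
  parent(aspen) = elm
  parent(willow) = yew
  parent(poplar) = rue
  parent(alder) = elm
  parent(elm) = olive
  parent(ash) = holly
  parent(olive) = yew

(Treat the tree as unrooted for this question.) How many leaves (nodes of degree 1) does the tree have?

Exactly 7 nodes have a single neighbour: ash, aspen, bay, fig, larch, poplar, willow.

7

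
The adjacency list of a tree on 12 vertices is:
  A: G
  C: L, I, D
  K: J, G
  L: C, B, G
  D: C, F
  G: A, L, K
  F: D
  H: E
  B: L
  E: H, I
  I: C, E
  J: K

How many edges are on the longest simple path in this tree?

7

Starting from J, a farthest node is H at distance 7.
One longest path: J – K – G – L – C – I – E – H.
So the diameter is 7.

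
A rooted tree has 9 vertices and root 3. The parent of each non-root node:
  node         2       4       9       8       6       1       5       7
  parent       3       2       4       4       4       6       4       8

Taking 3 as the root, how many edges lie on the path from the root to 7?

Path from 3 to 7: 3–2–4–8–7, which has 4 edges.

4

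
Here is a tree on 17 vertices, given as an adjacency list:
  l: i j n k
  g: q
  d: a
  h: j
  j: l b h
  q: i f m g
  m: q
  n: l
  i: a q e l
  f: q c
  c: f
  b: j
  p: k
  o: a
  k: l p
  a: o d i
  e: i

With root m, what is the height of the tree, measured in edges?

5

A deepest node is b, reached by m–q–i–l–j–b.
That path has 5 edges, so the height is 5.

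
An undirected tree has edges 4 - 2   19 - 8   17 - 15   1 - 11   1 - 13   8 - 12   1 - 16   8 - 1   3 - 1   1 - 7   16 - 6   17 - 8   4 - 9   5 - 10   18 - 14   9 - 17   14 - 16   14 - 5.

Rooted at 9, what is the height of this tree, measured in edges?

7

The longest root-to-leaf path is 9–17–8–1–16–14–5–10 (7 edges).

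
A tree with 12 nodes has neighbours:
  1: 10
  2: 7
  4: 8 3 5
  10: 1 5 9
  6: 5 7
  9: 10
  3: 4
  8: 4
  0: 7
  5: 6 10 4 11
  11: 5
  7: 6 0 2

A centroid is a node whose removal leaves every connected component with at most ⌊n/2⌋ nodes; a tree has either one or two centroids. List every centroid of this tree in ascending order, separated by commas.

5

Delete 5: the remaining components have sizes 4, 3, 3, 1. Max 4 ≤ 6, so 5 is a centroid.
No neighbour of 5 does as well, so 5 is the unique centroid.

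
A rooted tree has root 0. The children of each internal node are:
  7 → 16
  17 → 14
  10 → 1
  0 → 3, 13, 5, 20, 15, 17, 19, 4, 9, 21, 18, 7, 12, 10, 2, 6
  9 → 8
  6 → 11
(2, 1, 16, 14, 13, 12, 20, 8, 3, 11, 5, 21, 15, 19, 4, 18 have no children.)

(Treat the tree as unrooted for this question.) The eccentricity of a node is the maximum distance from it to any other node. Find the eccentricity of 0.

2

Distances from 0 peak at 2, attained at 14 (1, 11, 8, 16 also at distance 2).
0 – 17 – 14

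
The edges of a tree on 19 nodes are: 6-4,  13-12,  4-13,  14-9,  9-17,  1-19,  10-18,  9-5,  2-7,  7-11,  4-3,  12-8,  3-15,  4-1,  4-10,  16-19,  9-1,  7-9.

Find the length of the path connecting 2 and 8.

Walking from 2: 2 – 7 – 9 – 1 – 4 – 13 – 12 – 8. Length 7.

7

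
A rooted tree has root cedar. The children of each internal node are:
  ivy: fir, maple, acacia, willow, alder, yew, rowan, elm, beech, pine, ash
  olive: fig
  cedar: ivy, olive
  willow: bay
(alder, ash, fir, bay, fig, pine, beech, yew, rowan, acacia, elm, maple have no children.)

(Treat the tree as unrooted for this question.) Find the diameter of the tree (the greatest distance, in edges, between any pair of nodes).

A longest path is fig-olive-cedar-ivy-willow-bay, with 5 edges.

5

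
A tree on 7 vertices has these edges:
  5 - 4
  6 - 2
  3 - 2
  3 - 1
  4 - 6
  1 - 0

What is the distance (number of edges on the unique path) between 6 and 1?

6 – 2 – 3 – 1: 3 edges.

3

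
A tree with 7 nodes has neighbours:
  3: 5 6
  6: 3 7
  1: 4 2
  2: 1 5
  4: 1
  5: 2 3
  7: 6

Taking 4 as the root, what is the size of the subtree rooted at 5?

The subtree rooted at 5 contains: 5, 3, 6, 7 — 4 nodes.

4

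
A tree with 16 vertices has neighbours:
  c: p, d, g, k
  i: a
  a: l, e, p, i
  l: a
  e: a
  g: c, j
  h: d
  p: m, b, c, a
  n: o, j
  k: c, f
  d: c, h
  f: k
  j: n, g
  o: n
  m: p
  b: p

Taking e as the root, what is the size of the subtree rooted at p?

12

Descendants of p (including itself): p, c, m, b, g, k, d, j, f, h, n, o. That's 12.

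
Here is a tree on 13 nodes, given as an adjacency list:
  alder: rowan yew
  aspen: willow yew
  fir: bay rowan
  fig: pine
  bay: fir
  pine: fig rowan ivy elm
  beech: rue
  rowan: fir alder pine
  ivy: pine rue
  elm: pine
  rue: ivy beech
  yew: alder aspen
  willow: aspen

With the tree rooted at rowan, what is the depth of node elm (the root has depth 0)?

2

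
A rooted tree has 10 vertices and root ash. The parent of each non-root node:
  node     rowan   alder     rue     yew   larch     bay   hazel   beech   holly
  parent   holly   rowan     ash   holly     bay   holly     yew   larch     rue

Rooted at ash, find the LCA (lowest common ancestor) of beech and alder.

Ancestors of beech (toward the root): beech, larch, bay, holly, rue, ash.
Ancestors of alder: alder, rowan, holly, rue, ash.
The deepest node appearing in both lists is holly.

holly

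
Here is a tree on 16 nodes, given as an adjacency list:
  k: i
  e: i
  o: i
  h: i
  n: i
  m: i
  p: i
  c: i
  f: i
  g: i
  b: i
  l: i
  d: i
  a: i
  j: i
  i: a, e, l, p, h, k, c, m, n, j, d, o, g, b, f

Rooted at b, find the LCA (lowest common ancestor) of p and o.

i

p's ancestor chain is p, i, b and o's is o, i, b; they first meet at i.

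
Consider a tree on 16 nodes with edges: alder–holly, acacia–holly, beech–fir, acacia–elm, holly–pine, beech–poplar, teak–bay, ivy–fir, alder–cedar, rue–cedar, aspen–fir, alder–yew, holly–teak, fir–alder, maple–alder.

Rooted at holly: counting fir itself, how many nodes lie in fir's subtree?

5

fir's subtree: {fir, beech, aspen, ivy, poplar}, size 5.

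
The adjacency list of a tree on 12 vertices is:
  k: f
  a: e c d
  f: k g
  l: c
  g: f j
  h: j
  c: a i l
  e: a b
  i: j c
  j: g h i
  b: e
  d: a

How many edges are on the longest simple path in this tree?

Starting from k, a farthest node is b at distance 8.
One longest path: k – f – g – j – i – c – a – e – b.
So the diameter is 8.

8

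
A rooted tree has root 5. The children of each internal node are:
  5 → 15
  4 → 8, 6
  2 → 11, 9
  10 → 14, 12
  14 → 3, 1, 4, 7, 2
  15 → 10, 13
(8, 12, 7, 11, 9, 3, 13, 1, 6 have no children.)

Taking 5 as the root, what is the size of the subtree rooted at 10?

12

10's subtree: {10, 14, 12, 2, 4, 1, 7, 3, 11, 9, 8, 6}, size 12.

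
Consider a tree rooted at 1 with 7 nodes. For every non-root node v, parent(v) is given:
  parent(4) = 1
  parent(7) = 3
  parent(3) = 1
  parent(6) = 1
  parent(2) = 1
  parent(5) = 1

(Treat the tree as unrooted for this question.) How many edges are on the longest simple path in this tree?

3

BFS from 7 reaches 6 last, at distance 3; BFS from 6 confirms no node is farther.
Path: 7–3–1–6.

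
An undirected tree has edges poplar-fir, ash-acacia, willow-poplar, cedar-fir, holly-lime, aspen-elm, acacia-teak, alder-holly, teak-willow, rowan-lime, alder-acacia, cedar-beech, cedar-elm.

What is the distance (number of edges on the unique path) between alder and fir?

5

The path is alder - acacia - teak - willow - poplar - fir, which has 5 edges.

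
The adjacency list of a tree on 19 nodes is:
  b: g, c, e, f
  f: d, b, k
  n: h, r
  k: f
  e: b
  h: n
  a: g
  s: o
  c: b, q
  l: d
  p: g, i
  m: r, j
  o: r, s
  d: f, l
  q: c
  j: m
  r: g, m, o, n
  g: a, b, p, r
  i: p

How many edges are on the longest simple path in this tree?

A longest path is l–d–f–b–g–r–o–s, with 7 edges.

7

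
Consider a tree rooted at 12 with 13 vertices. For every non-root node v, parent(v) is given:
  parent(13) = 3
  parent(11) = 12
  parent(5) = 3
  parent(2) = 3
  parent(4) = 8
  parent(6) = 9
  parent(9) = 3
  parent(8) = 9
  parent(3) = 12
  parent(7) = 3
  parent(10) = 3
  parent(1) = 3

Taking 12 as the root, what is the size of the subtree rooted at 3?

3's subtree: {3, 9, 7, 10, 1, 2, 13, 5, 6, 8, 4}, size 11.

11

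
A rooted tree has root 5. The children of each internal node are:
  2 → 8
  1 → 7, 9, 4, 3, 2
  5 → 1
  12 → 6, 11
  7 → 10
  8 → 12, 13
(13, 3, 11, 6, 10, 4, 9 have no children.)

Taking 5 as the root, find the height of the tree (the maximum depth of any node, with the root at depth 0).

The longest root-to-leaf path is 5-1-2-8-12-6 (5 edges).

5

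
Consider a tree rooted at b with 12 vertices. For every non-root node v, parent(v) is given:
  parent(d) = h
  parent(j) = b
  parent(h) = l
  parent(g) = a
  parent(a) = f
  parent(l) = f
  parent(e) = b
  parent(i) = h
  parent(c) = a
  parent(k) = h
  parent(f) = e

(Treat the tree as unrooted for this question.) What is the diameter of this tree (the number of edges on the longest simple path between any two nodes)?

6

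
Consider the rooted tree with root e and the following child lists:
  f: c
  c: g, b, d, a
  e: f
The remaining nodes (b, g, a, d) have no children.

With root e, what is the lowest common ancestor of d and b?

d's ancestor chain is d, c, f, e and b's is b, c, f, e; they first meet at c.

c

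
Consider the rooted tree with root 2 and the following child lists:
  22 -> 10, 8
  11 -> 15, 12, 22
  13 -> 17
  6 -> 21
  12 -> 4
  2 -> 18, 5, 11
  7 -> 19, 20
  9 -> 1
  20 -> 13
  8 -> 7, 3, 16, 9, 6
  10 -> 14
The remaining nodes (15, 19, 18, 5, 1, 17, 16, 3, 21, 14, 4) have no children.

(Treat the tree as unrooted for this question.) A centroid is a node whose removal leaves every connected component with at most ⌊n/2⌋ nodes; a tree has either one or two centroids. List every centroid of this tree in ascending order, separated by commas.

8

Delete 8: the remaining components have sizes 10, 5, 2, 2, 1, 1. Max 10 ≤ 11, so 8 is a centroid.
Every other node leaves some component of size > 11, so the centroid is unique.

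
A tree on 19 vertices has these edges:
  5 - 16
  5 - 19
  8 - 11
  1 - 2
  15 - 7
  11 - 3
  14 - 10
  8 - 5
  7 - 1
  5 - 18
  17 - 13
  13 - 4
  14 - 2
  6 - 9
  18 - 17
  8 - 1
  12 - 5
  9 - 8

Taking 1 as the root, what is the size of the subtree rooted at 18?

4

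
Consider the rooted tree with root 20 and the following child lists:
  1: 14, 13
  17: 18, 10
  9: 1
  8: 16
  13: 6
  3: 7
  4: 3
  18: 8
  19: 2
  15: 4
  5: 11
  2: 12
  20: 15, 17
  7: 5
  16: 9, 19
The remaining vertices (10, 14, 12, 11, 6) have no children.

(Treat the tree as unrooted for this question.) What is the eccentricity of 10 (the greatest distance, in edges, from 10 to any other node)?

The node farthest from 10 is 11 (6 also at distance 8), via 10–17–20–15–4–3–7–5–11 — 8 edges.

8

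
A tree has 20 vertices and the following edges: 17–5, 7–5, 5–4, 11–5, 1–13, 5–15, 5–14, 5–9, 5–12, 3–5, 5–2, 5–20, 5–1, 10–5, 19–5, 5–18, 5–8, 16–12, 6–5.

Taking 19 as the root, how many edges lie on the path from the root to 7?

19–5–7 — 2 edges.

2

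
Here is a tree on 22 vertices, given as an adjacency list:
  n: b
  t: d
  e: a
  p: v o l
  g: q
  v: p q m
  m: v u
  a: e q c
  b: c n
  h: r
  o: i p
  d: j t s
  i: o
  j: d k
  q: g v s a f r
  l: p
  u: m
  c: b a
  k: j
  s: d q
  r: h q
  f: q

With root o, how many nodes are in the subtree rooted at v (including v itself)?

18

The subtree rooted at v contains: v, q, m, a, s, r, g, f, u, c, e, d, h, b, t, j, n, k — 18 nodes.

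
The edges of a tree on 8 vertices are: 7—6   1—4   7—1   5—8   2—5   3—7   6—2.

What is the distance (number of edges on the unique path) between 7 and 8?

4

7 - 6 - 2 - 5 - 8: 4 edges.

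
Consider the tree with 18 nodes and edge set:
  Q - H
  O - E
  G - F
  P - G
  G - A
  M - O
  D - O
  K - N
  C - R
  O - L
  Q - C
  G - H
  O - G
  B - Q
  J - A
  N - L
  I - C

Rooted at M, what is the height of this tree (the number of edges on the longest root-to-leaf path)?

6

A deepest node is R, reached by M-O-G-H-Q-C-R.
That path has 6 edges, so the height is 6.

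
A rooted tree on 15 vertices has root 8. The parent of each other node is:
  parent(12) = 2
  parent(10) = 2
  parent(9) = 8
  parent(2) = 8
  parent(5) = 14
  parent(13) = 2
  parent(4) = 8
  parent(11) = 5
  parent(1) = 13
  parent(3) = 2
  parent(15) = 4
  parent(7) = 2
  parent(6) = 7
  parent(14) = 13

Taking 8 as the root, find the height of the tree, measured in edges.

5

The longest root-to-leaf path is 8 – 2 – 13 – 14 – 5 – 11 (5 edges).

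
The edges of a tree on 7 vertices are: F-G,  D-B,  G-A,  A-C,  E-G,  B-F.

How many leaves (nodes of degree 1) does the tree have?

Exactly 3 nodes have a single neighbour: C, D, E.

3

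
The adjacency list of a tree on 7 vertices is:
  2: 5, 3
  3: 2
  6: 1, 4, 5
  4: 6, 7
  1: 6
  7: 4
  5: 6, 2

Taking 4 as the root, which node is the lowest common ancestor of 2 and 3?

2

Ancestors of 2 (toward the root): 2, 5, 6, 4.
Ancestors of 3: 3, 2, 5, 6, 4.
The deepest node appearing in both lists is 2.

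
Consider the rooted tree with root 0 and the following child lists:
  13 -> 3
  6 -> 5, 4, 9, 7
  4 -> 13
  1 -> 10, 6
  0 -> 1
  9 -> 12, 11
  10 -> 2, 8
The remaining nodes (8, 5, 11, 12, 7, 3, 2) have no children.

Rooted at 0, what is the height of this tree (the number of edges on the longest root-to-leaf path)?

5

The longest root-to-leaf path is 0–1–6–4–13–3 (5 edges).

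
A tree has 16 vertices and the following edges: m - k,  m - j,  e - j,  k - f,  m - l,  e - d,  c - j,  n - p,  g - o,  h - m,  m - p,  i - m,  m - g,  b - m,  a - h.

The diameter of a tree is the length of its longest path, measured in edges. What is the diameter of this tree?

5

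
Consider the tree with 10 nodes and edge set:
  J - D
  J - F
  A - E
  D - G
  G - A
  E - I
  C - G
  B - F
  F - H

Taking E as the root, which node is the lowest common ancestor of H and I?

Ancestors of H (toward the root): H, F, J, D, G, A, E.
Ancestors of I: I, E.
The deepest node appearing in both lists is E.

E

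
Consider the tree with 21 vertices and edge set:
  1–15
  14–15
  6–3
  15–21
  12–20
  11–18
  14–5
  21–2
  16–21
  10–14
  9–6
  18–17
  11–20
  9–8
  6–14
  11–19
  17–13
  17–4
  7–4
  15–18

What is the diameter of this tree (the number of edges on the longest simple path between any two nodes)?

A longest path is 8-9-6-14-15-18-11-20-12, with 8 edges.

8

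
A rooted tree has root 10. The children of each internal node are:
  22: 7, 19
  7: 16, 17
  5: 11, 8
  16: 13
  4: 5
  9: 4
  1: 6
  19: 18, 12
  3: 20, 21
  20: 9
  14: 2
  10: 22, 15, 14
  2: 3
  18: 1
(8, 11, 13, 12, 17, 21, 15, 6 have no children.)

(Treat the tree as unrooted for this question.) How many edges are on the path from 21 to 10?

The path is 21 - 3 - 2 - 14 - 10, which has 4 edges.

4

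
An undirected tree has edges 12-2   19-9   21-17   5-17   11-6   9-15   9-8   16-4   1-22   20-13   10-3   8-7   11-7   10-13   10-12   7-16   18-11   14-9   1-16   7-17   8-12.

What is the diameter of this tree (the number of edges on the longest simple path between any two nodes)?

8

BFS from 22 reaches 20 last, at distance 8; BFS from 20 confirms no node is farther.
Path: 22 – 1 – 16 – 7 – 8 – 12 – 10 – 13 – 20.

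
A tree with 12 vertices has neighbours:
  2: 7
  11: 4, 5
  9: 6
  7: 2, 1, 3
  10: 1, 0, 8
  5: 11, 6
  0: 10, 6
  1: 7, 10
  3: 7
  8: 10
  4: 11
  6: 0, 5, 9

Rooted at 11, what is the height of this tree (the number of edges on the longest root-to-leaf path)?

A deepest node is 2, reached by 11 → 5 → 6 → 0 → 10 → 1 → 7 → 2.
That path has 7 edges, so the height is 7.

7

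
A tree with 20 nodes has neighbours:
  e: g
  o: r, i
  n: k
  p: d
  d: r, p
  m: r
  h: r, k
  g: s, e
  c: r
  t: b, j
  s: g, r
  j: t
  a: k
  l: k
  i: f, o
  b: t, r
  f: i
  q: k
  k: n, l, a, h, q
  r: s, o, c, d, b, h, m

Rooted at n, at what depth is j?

n–k–h–r–b–t–j — 6 edges.

6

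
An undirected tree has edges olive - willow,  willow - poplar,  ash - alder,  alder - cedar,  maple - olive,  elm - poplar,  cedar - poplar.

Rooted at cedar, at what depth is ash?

cedar–alder–ash — 2 edges.

2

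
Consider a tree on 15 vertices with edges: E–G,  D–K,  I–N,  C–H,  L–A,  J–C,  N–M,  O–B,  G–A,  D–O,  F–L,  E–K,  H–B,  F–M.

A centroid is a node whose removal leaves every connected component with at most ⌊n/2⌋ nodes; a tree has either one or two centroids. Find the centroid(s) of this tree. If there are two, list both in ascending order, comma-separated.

E

Removing E splits the tree into components of sizes 7, 7; the largest is 7 ≤ ⌊15/2⌋ = 7.
No neighbour of E does as well, so E is the unique centroid.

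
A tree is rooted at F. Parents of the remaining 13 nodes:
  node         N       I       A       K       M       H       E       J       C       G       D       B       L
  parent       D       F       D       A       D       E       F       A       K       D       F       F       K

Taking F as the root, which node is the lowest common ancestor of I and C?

Ancestors of I (toward the root): I, F.
Ancestors of C: C, K, A, D, F.
The deepest node appearing in both lists is F.

F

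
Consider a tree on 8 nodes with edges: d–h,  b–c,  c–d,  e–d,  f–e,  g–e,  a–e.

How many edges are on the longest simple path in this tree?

BFS from g reaches b last, at distance 4; BFS from b confirms no node is farther.
Path: g-e-d-c-b.

4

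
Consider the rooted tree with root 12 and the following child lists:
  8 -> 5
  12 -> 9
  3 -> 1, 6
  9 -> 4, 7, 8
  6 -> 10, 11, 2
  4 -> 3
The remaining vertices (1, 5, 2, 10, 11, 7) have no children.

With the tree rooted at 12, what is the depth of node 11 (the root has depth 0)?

5

Path from 12 to 11: 12 → 9 → 4 → 3 → 6 → 11, which has 5 edges.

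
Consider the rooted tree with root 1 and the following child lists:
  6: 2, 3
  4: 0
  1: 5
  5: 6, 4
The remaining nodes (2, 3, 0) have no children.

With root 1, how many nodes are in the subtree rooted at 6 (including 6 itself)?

6's subtree: {6, 2, 3}, size 3.

3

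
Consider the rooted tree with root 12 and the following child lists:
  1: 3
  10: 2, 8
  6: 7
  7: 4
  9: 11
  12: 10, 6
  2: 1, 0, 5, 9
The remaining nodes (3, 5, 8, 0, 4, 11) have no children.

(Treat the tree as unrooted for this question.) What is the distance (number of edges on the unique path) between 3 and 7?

6

Walking from 3: 3 – 1 – 2 – 10 – 12 – 6 – 7. Length 6.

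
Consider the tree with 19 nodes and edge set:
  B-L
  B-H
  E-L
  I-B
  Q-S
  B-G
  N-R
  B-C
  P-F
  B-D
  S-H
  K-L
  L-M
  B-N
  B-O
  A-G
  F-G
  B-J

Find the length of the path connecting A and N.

3

The path is A - G - B - N, which has 3 edges.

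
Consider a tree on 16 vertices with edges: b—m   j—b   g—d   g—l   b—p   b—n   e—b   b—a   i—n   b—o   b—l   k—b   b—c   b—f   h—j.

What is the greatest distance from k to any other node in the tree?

A farthest node from k is d.
The path k-b-l-g-d has 4 edges.

4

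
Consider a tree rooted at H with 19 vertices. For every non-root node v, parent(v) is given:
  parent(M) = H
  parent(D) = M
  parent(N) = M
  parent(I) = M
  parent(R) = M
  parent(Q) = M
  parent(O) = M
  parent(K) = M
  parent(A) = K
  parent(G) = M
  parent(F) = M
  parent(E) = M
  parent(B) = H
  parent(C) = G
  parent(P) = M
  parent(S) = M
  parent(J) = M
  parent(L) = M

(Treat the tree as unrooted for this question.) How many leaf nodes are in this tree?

Degree-1 nodes: A, B, C, D, E, F, I, J, L, N, O, P, Q, R, S — 15 of them.

15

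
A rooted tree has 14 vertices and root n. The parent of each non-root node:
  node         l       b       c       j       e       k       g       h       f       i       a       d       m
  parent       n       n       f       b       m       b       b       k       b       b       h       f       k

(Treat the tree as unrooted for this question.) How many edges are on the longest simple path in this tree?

BFS from a reaches l last, at distance 5; BFS from l confirms no node is farther.
Path: a–h–k–b–n–l.

5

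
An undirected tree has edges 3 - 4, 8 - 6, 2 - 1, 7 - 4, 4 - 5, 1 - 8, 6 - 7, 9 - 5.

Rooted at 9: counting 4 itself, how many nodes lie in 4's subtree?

4's subtree: {4, 7, 3, 6, 8, 1, 2}, size 7.

7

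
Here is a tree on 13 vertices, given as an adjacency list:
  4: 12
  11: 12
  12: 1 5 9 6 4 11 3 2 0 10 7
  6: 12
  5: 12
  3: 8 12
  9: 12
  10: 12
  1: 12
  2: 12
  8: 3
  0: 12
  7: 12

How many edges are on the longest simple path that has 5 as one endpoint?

A farthest node from 5 is 8.
The path 5–12–3–8 has 3 edges.

3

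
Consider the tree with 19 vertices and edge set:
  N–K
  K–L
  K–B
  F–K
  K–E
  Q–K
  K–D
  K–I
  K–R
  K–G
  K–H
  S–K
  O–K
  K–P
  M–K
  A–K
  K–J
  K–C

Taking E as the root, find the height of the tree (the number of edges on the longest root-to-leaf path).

2

B sits deepest: E – K – B — 2 edges from the root.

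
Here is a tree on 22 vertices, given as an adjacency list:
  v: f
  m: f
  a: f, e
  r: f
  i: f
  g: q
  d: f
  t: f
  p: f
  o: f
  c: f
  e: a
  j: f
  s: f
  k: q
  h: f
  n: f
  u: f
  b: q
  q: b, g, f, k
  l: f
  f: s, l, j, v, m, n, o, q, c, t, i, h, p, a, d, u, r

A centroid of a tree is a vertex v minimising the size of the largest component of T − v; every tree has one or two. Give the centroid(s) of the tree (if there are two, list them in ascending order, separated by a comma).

f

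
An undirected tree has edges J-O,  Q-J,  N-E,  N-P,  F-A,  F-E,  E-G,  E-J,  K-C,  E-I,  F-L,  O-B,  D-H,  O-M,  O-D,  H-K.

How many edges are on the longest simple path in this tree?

A longest path is C – K – H – D – O – J – E – N – P, with 8 edges.

8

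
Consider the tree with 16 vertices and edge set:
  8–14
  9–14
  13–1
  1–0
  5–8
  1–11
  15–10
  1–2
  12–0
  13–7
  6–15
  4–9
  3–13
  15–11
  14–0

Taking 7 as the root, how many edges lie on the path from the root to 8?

Path from 7 to 8: 7 → 13 → 1 → 0 → 14 → 8, which has 5 edges.

5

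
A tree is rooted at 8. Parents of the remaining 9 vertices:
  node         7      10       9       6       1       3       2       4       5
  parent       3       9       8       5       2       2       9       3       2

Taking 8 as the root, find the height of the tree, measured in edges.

The longest root-to-leaf path is 8 – 9 – 2 – 5 – 6 (4 edges).

4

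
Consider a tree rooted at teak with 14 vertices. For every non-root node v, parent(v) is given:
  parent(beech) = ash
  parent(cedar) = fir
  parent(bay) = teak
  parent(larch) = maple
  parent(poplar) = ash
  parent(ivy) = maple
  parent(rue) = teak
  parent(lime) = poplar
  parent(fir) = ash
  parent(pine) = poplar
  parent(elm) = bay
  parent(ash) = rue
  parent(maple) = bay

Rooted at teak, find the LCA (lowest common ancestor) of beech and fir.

ash

beech's ancestor chain is beech, ash, rue, teak and fir's is fir, ash, rue, teak; they first meet at ash.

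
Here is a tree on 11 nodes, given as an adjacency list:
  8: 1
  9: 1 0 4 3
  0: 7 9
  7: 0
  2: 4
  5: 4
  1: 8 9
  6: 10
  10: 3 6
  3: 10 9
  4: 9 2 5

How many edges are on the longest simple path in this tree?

A longest path is 6-10-3-9-1-8, with 5 edges.

5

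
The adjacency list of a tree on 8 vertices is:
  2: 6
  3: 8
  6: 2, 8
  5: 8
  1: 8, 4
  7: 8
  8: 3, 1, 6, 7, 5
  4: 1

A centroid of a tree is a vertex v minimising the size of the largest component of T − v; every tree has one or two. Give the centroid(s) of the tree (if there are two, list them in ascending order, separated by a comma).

8

Removing 8 splits the tree into components of sizes 2, 2, 1, 1, 1; the largest is 2 ≤ ⌊8/2⌋ = 4.
No neighbour of 8 does as well, so 8 is the unique centroid.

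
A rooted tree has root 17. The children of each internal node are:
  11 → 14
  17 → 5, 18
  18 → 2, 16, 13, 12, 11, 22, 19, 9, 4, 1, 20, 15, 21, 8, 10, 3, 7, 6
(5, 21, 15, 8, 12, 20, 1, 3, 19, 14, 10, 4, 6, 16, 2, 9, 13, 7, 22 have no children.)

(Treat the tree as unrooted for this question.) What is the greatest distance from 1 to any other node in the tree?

The node farthest from 1 is 5 (14 also at distance 3), via 1–18–17–5 — 3 edges.

3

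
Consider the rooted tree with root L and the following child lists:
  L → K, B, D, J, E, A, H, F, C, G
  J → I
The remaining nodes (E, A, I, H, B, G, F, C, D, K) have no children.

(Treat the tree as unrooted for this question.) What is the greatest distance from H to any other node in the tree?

3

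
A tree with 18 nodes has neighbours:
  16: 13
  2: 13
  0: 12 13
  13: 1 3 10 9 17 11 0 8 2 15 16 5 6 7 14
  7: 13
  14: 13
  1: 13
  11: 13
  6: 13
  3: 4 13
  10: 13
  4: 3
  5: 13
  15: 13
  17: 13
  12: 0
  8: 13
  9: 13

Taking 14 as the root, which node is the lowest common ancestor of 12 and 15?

13

12's ancestor chain is 12, 0, 13, 14 and 15's is 15, 13, 14; they first meet at 13.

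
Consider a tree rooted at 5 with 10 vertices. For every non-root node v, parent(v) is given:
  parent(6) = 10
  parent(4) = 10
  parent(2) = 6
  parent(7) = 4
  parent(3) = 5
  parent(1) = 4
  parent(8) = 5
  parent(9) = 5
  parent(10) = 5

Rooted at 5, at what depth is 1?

3

Path from 5 to 1: 5 – 10 – 4 – 1, which has 3 edges.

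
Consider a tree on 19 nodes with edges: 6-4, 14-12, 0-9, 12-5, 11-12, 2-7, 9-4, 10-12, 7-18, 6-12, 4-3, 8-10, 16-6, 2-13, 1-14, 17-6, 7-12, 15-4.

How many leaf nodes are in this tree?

The leaves are 0, 1, 3, 5, 8, 11, 13, 15, 16, 17, 18.
That is 11 leaves.

11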